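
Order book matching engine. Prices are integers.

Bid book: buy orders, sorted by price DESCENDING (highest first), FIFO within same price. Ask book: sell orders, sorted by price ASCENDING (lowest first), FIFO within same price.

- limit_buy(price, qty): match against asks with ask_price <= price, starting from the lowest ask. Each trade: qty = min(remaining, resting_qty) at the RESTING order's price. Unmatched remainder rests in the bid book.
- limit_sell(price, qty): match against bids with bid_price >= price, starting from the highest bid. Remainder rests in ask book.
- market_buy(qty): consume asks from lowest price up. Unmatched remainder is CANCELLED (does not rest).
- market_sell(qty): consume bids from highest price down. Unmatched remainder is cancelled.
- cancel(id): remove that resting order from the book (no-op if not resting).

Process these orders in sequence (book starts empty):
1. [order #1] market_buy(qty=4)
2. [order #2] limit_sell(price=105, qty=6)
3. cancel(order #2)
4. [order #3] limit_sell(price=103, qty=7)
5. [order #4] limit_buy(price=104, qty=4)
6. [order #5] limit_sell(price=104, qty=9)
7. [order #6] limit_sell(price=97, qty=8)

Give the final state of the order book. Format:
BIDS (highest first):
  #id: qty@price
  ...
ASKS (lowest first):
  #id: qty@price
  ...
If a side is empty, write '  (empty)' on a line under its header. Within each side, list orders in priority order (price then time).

Answer: BIDS (highest first):
  (empty)
ASKS (lowest first):
  #6: 8@97
  #3: 3@103
  #5: 9@104

Derivation:
After op 1 [order #1] market_buy(qty=4): fills=none; bids=[-] asks=[-]
After op 2 [order #2] limit_sell(price=105, qty=6): fills=none; bids=[-] asks=[#2:6@105]
After op 3 cancel(order #2): fills=none; bids=[-] asks=[-]
After op 4 [order #3] limit_sell(price=103, qty=7): fills=none; bids=[-] asks=[#3:7@103]
After op 5 [order #4] limit_buy(price=104, qty=4): fills=#4x#3:4@103; bids=[-] asks=[#3:3@103]
After op 6 [order #5] limit_sell(price=104, qty=9): fills=none; bids=[-] asks=[#3:3@103 #5:9@104]
After op 7 [order #6] limit_sell(price=97, qty=8): fills=none; bids=[-] asks=[#6:8@97 #3:3@103 #5:9@104]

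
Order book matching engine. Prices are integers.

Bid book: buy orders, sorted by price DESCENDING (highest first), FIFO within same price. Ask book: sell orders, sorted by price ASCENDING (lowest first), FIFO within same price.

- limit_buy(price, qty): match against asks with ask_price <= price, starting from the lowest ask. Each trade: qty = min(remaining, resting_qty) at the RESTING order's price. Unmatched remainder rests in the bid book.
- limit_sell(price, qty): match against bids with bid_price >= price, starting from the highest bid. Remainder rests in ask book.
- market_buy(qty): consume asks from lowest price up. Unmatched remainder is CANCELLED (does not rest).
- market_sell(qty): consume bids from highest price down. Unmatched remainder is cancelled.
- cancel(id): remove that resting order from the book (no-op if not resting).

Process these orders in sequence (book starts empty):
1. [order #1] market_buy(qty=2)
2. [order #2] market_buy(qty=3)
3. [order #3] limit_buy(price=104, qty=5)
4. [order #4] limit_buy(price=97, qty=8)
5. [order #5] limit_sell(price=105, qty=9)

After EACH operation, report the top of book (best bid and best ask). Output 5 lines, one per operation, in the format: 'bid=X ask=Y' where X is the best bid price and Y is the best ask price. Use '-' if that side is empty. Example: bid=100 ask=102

After op 1 [order #1] market_buy(qty=2): fills=none; bids=[-] asks=[-]
After op 2 [order #2] market_buy(qty=3): fills=none; bids=[-] asks=[-]
After op 3 [order #3] limit_buy(price=104, qty=5): fills=none; bids=[#3:5@104] asks=[-]
After op 4 [order #4] limit_buy(price=97, qty=8): fills=none; bids=[#3:5@104 #4:8@97] asks=[-]
After op 5 [order #5] limit_sell(price=105, qty=9): fills=none; bids=[#3:5@104 #4:8@97] asks=[#5:9@105]

Answer: bid=- ask=-
bid=- ask=-
bid=104 ask=-
bid=104 ask=-
bid=104 ask=105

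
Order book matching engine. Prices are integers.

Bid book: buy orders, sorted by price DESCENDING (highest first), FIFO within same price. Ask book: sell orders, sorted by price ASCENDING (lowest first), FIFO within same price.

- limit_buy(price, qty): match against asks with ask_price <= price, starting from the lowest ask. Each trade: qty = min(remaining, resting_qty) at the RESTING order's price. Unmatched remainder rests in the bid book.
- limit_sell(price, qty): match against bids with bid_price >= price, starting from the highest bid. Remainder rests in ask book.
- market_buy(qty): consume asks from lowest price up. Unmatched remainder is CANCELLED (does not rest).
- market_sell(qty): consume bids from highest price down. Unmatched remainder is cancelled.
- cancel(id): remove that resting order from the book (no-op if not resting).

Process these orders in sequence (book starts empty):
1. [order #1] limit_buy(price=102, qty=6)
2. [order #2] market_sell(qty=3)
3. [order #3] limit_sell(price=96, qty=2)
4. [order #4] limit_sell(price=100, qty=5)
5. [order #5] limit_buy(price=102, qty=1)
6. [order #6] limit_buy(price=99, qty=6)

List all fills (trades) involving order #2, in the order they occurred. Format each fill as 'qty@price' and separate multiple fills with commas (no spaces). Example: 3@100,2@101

Answer: 3@102

Derivation:
After op 1 [order #1] limit_buy(price=102, qty=6): fills=none; bids=[#1:6@102] asks=[-]
After op 2 [order #2] market_sell(qty=3): fills=#1x#2:3@102; bids=[#1:3@102] asks=[-]
After op 3 [order #3] limit_sell(price=96, qty=2): fills=#1x#3:2@102; bids=[#1:1@102] asks=[-]
After op 4 [order #4] limit_sell(price=100, qty=5): fills=#1x#4:1@102; bids=[-] asks=[#4:4@100]
After op 5 [order #5] limit_buy(price=102, qty=1): fills=#5x#4:1@100; bids=[-] asks=[#4:3@100]
After op 6 [order #6] limit_buy(price=99, qty=6): fills=none; bids=[#6:6@99] asks=[#4:3@100]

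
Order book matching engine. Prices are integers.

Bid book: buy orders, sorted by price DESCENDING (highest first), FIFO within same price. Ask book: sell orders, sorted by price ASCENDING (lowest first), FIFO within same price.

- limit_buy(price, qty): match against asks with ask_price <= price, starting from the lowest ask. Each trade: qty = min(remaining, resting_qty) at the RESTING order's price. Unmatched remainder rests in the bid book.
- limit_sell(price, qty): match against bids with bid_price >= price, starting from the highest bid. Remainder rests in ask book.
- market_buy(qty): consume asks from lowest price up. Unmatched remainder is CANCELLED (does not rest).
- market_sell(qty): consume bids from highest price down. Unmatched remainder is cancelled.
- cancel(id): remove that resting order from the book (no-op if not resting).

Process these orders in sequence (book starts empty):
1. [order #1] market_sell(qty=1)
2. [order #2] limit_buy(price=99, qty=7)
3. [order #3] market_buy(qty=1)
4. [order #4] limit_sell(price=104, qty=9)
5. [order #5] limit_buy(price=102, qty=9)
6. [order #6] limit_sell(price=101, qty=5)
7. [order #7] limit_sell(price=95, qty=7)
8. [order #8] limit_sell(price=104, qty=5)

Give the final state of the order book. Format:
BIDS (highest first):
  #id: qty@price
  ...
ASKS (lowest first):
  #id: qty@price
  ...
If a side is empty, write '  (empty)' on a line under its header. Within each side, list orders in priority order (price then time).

Answer: BIDS (highest first):
  #2: 4@99
ASKS (lowest first):
  #4: 9@104
  #8: 5@104

Derivation:
After op 1 [order #1] market_sell(qty=1): fills=none; bids=[-] asks=[-]
After op 2 [order #2] limit_buy(price=99, qty=7): fills=none; bids=[#2:7@99] asks=[-]
After op 3 [order #3] market_buy(qty=1): fills=none; bids=[#2:7@99] asks=[-]
After op 4 [order #4] limit_sell(price=104, qty=9): fills=none; bids=[#2:7@99] asks=[#4:9@104]
After op 5 [order #5] limit_buy(price=102, qty=9): fills=none; bids=[#5:9@102 #2:7@99] asks=[#4:9@104]
After op 6 [order #6] limit_sell(price=101, qty=5): fills=#5x#6:5@102; bids=[#5:4@102 #2:7@99] asks=[#4:9@104]
After op 7 [order #7] limit_sell(price=95, qty=7): fills=#5x#7:4@102 #2x#7:3@99; bids=[#2:4@99] asks=[#4:9@104]
After op 8 [order #8] limit_sell(price=104, qty=5): fills=none; bids=[#2:4@99] asks=[#4:9@104 #8:5@104]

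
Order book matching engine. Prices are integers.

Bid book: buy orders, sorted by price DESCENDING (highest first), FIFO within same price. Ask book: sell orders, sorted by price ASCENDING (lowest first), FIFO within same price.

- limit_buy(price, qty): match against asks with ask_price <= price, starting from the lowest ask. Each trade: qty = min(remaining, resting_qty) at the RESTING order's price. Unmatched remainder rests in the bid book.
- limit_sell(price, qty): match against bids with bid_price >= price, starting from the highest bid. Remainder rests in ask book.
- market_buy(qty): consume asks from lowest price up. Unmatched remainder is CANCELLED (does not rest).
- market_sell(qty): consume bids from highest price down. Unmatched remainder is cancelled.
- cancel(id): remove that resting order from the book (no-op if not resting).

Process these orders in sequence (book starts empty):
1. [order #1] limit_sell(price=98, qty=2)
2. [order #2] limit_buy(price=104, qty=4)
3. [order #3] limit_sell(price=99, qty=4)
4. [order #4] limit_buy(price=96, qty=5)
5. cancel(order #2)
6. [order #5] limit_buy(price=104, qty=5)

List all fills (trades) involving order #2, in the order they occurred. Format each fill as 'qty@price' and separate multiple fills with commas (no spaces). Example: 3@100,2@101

Answer: 2@98,2@104

Derivation:
After op 1 [order #1] limit_sell(price=98, qty=2): fills=none; bids=[-] asks=[#1:2@98]
After op 2 [order #2] limit_buy(price=104, qty=4): fills=#2x#1:2@98; bids=[#2:2@104] asks=[-]
After op 3 [order #3] limit_sell(price=99, qty=4): fills=#2x#3:2@104; bids=[-] asks=[#3:2@99]
After op 4 [order #4] limit_buy(price=96, qty=5): fills=none; bids=[#4:5@96] asks=[#3:2@99]
After op 5 cancel(order #2): fills=none; bids=[#4:5@96] asks=[#3:2@99]
After op 6 [order #5] limit_buy(price=104, qty=5): fills=#5x#3:2@99; bids=[#5:3@104 #4:5@96] asks=[-]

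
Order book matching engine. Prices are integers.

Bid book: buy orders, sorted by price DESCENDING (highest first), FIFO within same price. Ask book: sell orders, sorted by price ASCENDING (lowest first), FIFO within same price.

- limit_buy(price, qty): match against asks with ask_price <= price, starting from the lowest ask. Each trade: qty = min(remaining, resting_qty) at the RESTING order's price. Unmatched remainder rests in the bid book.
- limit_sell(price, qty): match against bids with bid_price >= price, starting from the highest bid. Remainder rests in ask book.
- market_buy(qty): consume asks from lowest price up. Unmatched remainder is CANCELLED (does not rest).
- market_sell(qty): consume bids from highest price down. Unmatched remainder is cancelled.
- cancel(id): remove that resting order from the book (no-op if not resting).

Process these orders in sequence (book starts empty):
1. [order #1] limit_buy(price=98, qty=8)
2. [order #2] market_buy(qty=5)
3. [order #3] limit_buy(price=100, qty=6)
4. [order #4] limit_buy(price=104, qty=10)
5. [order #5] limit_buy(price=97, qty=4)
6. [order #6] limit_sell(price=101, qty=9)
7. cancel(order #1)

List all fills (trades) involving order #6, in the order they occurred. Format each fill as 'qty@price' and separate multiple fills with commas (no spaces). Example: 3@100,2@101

After op 1 [order #1] limit_buy(price=98, qty=8): fills=none; bids=[#1:8@98] asks=[-]
After op 2 [order #2] market_buy(qty=5): fills=none; bids=[#1:8@98] asks=[-]
After op 3 [order #3] limit_buy(price=100, qty=6): fills=none; bids=[#3:6@100 #1:8@98] asks=[-]
After op 4 [order #4] limit_buy(price=104, qty=10): fills=none; bids=[#4:10@104 #3:6@100 #1:8@98] asks=[-]
After op 5 [order #5] limit_buy(price=97, qty=4): fills=none; bids=[#4:10@104 #3:6@100 #1:8@98 #5:4@97] asks=[-]
After op 6 [order #6] limit_sell(price=101, qty=9): fills=#4x#6:9@104; bids=[#4:1@104 #3:6@100 #1:8@98 #5:4@97] asks=[-]
After op 7 cancel(order #1): fills=none; bids=[#4:1@104 #3:6@100 #5:4@97] asks=[-]

Answer: 9@104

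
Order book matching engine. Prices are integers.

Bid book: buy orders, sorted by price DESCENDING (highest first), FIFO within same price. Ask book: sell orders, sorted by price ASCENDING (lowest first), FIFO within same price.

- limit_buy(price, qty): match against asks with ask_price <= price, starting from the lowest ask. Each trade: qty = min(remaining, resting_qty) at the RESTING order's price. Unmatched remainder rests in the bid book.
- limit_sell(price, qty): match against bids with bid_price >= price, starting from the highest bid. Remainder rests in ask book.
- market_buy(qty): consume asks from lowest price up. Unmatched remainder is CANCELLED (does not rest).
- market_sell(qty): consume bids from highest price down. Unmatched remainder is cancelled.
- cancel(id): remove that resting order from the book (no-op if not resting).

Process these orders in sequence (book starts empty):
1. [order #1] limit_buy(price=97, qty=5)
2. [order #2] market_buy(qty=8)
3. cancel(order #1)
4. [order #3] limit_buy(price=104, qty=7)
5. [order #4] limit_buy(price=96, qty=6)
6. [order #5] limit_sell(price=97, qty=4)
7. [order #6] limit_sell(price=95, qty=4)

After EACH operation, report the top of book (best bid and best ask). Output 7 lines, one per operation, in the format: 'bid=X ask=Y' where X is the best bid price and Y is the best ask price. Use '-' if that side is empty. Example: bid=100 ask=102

After op 1 [order #1] limit_buy(price=97, qty=5): fills=none; bids=[#1:5@97] asks=[-]
After op 2 [order #2] market_buy(qty=8): fills=none; bids=[#1:5@97] asks=[-]
After op 3 cancel(order #1): fills=none; bids=[-] asks=[-]
After op 4 [order #3] limit_buy(price=104, qty=7): fills=none; bids=[#3:7@104] asks=[-]
After op 5 [order #4] limit_buy(price=96, qty=6): fills=none; bids=[#3:7@104 #4:6@96] asks=[-]
After op 6 [order #5] limit_sell(price=97, qty=4): fills=#3x#5:4@104; bids=[#3:3@104 #4:6@96] asks=[-]
After op 7 [order #6] limit_sell(price=95, qty=4): fills=#3x#6:3@104 #4x#6:1@96; bids=[#4:5@96] asks=[-]

Answer: bid=97 ask=-
bid=97 ask=-
bid=- ask=-
bid=104 ask=-
bid=104 ask=-
bid=104 ask=-
bid=96 ask=-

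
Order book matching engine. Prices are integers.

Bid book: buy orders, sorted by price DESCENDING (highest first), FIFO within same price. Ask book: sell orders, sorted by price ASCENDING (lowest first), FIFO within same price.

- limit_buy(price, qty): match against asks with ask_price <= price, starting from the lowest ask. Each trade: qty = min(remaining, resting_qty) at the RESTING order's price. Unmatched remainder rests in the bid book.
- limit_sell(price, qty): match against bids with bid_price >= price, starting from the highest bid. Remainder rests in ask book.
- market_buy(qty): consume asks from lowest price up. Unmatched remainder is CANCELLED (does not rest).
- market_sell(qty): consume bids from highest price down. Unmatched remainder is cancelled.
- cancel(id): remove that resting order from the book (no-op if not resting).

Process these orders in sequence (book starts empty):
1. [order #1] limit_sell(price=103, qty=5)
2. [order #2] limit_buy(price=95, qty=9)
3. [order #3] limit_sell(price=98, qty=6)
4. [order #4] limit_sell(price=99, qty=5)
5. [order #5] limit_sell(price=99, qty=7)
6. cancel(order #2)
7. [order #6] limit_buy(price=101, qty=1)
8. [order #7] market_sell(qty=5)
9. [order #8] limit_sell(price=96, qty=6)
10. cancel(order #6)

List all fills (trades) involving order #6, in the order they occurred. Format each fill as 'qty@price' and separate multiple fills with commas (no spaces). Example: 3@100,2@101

Answer: 1@98

Derivation:
After op 1 [order #1] limit_sell(price=103, qty=5): fills=none; bids=[-] asks=[#1:5@103]
After op 2 [order #2] limit_buy(price=95, qty=9): fills=none; bids=[#2:9@95] asks=[#1:5@103]
After op 3 [order #3] limit_sell(price=98, qty=6): fills=none; bids=[#2:9@95] asks=[#3:6@98 #1:5@103]
After op 4 [order #4] limit_sell(price=99, qty=5): fills=none; bids=[#2:9@95] asks=[#3:6@98 #4:5@99 #1:5@103]
After op 5 [order #5] limit_sell(price=99, qty=7): fills=none; bids=[#2:9@95] asks=[#3:6@98 #4:5@99 #5:7@99 #1:5@103]
After op 6 cancel(order #2): fills=none; bids=[-] asks=[#3:6@98 #4:5@99 #5:7@99 #1:5@103]
After op 7 [order #6] limit_buy(price=101, qty=1): fills=#6x#3:1@98; bids=[-] asks=[#3:5@98 #4:5@99 #5:7@99 #1:5@103]
After op 8 [order #7] market_sell(qty=5): fills=none; bids=[-] asks=[#3:5@98 #4:5@99 #5:7@99 #1:5@103]
After op 9 [order #8] limit_sell(price=96, qty=6): fills=none; bids=[-] asks=[#8:6@96 #3:5@98 #4:5@99 #5:7@99 #1:5@103]
After op 10 cancel(order #6): fills=none; bids=[-] asks=[#8:6@96 #3:5@98 #4:5@99 #5:7@99 #1:5@103]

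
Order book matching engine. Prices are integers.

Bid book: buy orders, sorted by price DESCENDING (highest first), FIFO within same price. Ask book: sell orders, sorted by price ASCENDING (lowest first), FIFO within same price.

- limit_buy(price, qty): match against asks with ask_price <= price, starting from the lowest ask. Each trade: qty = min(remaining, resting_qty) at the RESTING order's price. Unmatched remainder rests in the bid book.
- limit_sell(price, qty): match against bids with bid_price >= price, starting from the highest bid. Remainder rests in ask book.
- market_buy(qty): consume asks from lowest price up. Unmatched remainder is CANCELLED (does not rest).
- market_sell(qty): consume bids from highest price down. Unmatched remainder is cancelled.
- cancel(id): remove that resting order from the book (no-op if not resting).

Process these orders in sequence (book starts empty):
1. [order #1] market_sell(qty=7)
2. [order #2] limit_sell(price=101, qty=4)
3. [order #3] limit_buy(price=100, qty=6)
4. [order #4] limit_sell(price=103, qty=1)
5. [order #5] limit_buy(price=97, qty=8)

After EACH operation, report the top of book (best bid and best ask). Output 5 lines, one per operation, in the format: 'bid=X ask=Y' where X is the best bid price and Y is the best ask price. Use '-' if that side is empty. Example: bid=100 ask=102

After op 1 [order #1] market_sell(qty=7): fills=none; bids=[-] asks=[-]
After op 2 [order #2] limit_sell(price=101, qty=4): fills=none; bids=[-] asks=[#2:4@101]
After op 3 [order #3] limit_buy(price=100, qty=6): fills=none; bids=[#3:6@100] asks=[#2:4@101]
After op 4 [order #4] limit_sell(price=103, qty=1): fills=none; bids=[#3:6@100] asks=[#2:4@101 #4:1@103]
After op 5 [order #5] limit_buy(price=97, qty=8): fills=none; bids=[#3:6@100 #5:8@97] asks=[#2:4@101 #4:1@103]

Answer: bid=- ask=-
bid=- ask=101
bid=100 ask=101
bid=100 ask=101
bid=100 ask=101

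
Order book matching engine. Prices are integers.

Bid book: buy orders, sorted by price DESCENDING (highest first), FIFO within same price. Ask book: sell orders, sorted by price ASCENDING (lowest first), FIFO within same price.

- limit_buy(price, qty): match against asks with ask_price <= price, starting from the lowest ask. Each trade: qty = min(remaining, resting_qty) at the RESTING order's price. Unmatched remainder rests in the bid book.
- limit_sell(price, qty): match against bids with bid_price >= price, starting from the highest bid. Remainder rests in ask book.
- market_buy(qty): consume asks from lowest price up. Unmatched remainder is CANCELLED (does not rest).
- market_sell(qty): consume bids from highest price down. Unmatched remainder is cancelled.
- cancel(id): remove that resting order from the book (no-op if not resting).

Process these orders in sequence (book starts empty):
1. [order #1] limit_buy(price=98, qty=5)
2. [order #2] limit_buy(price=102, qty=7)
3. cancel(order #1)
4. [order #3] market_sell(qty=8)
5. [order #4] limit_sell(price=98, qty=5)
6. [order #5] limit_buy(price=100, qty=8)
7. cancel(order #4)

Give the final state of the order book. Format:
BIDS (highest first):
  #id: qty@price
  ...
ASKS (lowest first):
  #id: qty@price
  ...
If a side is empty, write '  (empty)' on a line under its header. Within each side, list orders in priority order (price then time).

Answer: BIDS (highest first):
  #5: 3@100
ASKS (lowest first):
  (empty)

Derivation:
After op 1 [order #1] limit_buy(price=98, qty=5): fills=none; bids=[#1:5@98] asks=[-]
After op 2 [order #2] limit_buy(price=102, qty=7): fills=none; bids=[#2:7@102 #1:5@98] asks=[-]
After op 3 cancel(order #1): fills=none; bids=[#2:7@102] asks=[-]
After op 4 [order #3] market_sell(qty=8): fills=#2x#3:7@102; bids=[-] asks=[-]
After op 5 [order #4] limit_sell(price=98, qty=5): fills=none; bids=[-] asks=[#4:5@98]
After op 6 [order #5] limit_buy(price=100, qty=8): fills=#5x#4:5@98; bids=[#5:3@100] asks=[-]
After op 7 cancel(order #4): fills=none; bids=[#5:3@100] asks=[-]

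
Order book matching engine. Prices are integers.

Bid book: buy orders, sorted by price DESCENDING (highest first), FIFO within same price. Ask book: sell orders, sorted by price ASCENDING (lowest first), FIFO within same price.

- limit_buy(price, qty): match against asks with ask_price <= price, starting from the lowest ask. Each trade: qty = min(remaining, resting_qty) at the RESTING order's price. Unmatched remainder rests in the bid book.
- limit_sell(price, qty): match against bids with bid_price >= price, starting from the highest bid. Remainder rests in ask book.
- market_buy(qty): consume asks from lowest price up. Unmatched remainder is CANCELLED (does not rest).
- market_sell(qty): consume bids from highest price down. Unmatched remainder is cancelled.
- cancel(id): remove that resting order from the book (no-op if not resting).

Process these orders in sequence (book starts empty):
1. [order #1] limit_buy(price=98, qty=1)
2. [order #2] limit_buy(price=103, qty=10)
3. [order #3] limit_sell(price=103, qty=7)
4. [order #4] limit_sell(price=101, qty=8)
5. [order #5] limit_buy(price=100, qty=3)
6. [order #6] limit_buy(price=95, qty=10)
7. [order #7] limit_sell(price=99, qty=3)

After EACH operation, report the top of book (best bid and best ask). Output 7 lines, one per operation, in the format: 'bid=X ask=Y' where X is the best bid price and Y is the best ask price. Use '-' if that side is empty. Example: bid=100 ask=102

After op 1 [order #1] limit_buy(price=98, qty=1): fills=none; bids=[#1:1@98] asks=[-]
After op 2 [order #2] limit_buy(price=103, qty=10): fills=none; bids=[#2:10@103 #1:1@98] asks=[-]
After op 3 [order #3] limit_sell(price=103, qty=7): fills=#2x#3:7@103; bids=[#2:3@103 #1:1@98] asks=[-]
After op 4 [order #4] limit_sell(price=101, qty=8): fills=#2x#4:3@103; bids=[#1:1@98] asks=[#4:5@101]
After op 5 [order #5] limit_buy(price=100, qty=3): fills=none; bids=[#5:3@100 #1:1@98] asks=[#4:5@101]
After op 6 [order #6] limit_buy(price=95, qty=10): fills=none; bids=[#5:3@100 #1:1@98 #6:10@95] asks=[#4:5@101]
After op 7 [order #7] limit_sell(price=99, qty=3): fills=#5x#7:3@100; bids=[#1:1@98 #6:10@95] asks=[#4:5@101]

Answer: bid=98 ask=-
bid=103 ask=-
bid=103 ask=-
bid=98 ask=101
bid=100 ask=101
bid=100 ask=101
bid=98 ask=101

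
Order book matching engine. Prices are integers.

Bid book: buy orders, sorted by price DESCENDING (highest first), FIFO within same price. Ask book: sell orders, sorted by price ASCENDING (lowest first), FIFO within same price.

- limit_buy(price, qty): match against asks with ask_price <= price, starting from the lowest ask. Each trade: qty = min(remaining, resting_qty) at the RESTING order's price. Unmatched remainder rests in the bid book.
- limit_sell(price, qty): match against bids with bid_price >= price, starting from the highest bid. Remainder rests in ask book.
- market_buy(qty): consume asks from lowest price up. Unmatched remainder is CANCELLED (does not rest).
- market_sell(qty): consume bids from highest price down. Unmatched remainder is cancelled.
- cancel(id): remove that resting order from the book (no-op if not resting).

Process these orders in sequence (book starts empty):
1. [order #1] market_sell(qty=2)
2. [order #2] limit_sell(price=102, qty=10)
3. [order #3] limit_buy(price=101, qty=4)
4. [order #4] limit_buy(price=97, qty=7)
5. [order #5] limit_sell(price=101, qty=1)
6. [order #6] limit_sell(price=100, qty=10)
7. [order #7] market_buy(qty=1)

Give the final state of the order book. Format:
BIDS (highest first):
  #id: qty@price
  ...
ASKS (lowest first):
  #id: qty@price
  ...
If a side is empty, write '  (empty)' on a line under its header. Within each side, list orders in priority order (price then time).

After op 1 [order #1] market_sell(qty=2): fills=none; bids=[-] asks=[-]
After op 2 [order #2] limit_sell(price=102, qty=10): fills=none; bids=[-] asks=[#2:10@102]
After op 3 [order #3] limit_buy(price=101, qty=4): fills=none; bids=[#3:4@101] asks=[#2:10@102]
After op 4 [order #4] limit_buy(price=97, qty=7): fills=none; bids=[#3:4@101 #4:7@97] asks=[#2:10@102]
After op 5 [order #5] limit_sell(price=101, qty=1): fills=#3x#5:1@101; bids=[#3:3@101 #4:7@97] asks=[#2:10@102]
After op 6 [order #6] limit_sell(price=100, qty=10): fills=#3x#6:3@101; bids=[#4:7@97] asks=[#6:7@100 #2:10@102]
After op 7 [order #7] market_buy(qty=1): fills=#7x#6:1@100; bids=[#4:7@97] asks=[#6:6@100 #2:10@102]

Answer: BIDS (highest first):
  #4: 7@97
ASKS (lowest first):
  #6: 6@100
  #2: 10@102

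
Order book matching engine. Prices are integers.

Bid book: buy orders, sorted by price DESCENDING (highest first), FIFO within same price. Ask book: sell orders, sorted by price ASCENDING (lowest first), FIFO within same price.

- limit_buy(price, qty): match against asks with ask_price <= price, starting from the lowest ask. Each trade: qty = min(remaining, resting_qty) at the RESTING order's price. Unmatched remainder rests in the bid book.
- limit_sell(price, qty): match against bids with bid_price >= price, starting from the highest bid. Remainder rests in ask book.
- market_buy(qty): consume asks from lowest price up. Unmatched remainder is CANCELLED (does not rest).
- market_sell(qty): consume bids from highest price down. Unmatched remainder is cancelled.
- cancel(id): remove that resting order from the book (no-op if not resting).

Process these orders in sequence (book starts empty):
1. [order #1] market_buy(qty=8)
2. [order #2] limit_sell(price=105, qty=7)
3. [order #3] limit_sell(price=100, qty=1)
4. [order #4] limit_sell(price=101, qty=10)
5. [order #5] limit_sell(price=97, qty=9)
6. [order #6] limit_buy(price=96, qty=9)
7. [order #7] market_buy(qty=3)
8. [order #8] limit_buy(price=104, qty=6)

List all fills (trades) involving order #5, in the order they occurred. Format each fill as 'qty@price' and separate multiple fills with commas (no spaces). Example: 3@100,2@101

Answer: 3@97,6@97

Derivation:
After op 1 [order #1] market_buy(qty=8): fills=none; bids=[-] asks=[-]
After op 2 [order #2] limit_sell(price=105, qty=7): fills=none; bids=[-] asks=[#2:7@105]
After op 3 [order #3] limit_sell(price=100, qty=1): fills=none; bids=[-] asks=[#3:1@100 #2:7@105]
After op 4 [order #4] limit_sell(price=101, qty=10): fills=none; bids=[-] asks=[#3:1@100 #4:10@101 #2:7@105]
After op 5 [order #5] limit_sell(price=97, qty=9): fills=none; bids=[-] asks=[#5:9@97 #3:1@100 #4:10@101 #2:7@105]
After op 6 [order #6] limit_buy(price=96, qty=9): fills=none; bids=[#6:9@96] asks=[#5:9@97 #3:1@100 #4:10@101 #2:7@105]
After op 7 [order #7] market_buy(qty=3): fills=#7x#5:3@97; bids=[#6:9@96] asks=[#5:6@97 #3:1@100 #4:10@101 #2:7@105]
After op 8 [order #8] limit_buy(price=104, qty=6): fills=#8x#5:6@97; bids=[#6:9@96] asks=[#3:1@100 #4:10@101 #2:7@105]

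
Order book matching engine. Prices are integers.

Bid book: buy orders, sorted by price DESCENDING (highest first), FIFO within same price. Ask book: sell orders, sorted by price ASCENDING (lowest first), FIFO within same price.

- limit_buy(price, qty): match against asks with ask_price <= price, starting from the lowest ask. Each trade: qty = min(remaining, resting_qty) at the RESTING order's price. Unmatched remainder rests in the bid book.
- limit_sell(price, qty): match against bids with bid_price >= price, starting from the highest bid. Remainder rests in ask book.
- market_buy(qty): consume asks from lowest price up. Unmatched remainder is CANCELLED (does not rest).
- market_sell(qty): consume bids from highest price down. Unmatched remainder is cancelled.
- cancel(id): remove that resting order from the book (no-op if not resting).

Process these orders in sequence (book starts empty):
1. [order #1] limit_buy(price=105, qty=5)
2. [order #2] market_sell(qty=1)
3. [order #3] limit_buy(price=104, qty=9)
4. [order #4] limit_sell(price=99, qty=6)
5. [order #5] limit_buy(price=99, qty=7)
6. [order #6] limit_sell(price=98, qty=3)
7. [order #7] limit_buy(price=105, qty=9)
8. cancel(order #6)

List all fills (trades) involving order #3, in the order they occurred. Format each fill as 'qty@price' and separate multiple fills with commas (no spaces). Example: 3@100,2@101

Answer: 2@104,3@104

Derivation:
After op 1 [order #1] limit_buy(price=105, qty=5): fills=none; bids=[#1:5@105] asks=[-]
After op 2 [order #2] market_sell(qty=1): fills=#1x#2:1@105; bids=[#1:4@105] asks=[-]
After op 3 [order #3] limit_buy(price=104, qty=9): fills=none; bids=[#1:4@105 #3:9@104] asks=[-]
After op 4 [order #4] limit_sell(price=99, qty=6): fills=#1x#4:4@105 #3x#4:2@104; bids=[#3:7@104] asks=[-]
After op 5 [order #5] limit_buy(price=99, qty=7): fills=none; bids=[#3:7@104 #5:7@99] asks=[-]
After op 6 [order #6] limit_sell(price=98, qty=3): fills=#3x#6:3@104; bids=[#3:4@104 #5:7@99] asks=[-]
After op 7 [order #7] limit_buy(price=105, qty=9): fills=none; bids=[#7:9@105 #3:4@104 #5:7@99] asks=[-]
After op 8 cancel(order #6): fills=none; bids=[#7:9@105 #3:4@104 #5:7@99] asks=[-]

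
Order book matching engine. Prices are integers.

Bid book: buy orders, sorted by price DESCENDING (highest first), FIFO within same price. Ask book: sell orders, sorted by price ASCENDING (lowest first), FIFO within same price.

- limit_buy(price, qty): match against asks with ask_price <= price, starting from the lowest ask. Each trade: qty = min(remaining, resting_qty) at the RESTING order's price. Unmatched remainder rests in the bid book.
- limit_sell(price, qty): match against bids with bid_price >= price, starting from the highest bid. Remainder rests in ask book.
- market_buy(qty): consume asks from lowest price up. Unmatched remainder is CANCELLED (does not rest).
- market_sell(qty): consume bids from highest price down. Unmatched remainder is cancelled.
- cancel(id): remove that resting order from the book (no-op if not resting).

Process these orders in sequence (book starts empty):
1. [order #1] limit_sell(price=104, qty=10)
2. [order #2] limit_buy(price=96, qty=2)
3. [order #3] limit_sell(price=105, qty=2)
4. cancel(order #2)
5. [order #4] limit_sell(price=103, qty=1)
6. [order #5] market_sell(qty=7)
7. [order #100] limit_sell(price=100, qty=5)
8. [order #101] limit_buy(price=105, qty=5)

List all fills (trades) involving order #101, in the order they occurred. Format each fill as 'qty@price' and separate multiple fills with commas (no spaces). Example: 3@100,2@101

After op 1 [order #1] limit_sell(price=104, qty=10): fills=none; bids=[-] asks=[#1:10@104]
After op 2 [order #2] limit_buy(price=96, qty=2): fills=none; bids=[#2:2@96] asks=[#1:10@104]
After op 3 [order #3] limit_sell(price=105, qty=2): fills=none; bids=[#2:2@96] asks=[#1:10@104 #3:2@105]
After op 4 cancel(order #2): fills=none; bids=[-] asks=[#1:10@104 #3:2@105]
After op 5 [order #4] limit_sell(price=103, qty=1): fills=none; bids=[-] asks=[#4:1@103 #1:10@104 #3:2@105]
After op 6 [order #5] market_sell(qty=7): fills=none; bids=[-] asks=[#4:1@103 #1:10@104 #3:2@105]
After op 7 [order #100] limit_sell(price=100, qty=5): fills=none; bids=[-] asks=[#100:5@100 #4:1@103 #1:10@104 #3:2@105]
After op 8 [order #101] limit_buy(price=105, qty=5): fills=#101x#100:5@100; bids=[-] asks=[#4:1@103 #1:10@104 #3:2@105]

Answer: 5@100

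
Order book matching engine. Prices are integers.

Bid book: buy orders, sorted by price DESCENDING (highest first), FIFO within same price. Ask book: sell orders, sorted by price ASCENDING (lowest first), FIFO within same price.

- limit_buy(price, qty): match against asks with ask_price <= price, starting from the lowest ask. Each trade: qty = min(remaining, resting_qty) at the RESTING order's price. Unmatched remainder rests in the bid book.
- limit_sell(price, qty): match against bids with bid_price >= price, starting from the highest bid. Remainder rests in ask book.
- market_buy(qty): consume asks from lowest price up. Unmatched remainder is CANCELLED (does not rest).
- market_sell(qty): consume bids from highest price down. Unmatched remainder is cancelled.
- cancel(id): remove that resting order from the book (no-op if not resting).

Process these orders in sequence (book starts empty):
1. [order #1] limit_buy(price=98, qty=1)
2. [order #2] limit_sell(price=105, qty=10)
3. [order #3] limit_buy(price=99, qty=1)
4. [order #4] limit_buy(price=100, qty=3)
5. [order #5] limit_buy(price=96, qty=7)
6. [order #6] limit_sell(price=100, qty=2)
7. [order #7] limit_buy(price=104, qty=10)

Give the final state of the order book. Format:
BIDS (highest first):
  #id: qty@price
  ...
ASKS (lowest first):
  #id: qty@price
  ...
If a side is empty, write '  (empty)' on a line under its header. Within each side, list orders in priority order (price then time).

After op 1 [order #1] limit_buy(price=98, qty=1): fills=none; bids=[#1:1@98] asks=[-]
After op 2 [order #2] limit_sell(price=105, qty=10): fills=none; bids=[#1:1@98] asks=[#2:10@105]
After op 3 [order #3] limit_buy(price=99, qty=1): fills=none; bids=[#3:1@99 #1:1@98] asks=[#2:10@105]
After op 4 [order #4] limit_buy(price=100, qty=3): fills=none; bids=[#4:3@100 #3:1@99 #1:1@98] asks=[#2:10@105]
After op 5 [order #5] limit_buy(price=96, qty=7): fills=none; bids=[#4:3@100 #3:1@99 #1:1@98 #5:7@96] asks=[#2:10@105]
After op 6 [order #6] limit_sell(price=100, qty=2): fills=#4x#6:2@100; bids=[#4:1@100 #3:1@99 #1:1@98 #5:7@96] asks=[#2:10@105]
After op 7 [order #7] limit_buy(price=104, qty=10): fills=none; bids=[#7:10@104 #4:1@100 #3:1@99 #1:1@98 #5:7@96] asks=[#2:10@105]

Answer: BIDS (highest first):
  #7: 10@104
  #4: 1@100
  #3: 1@99
  #1: 1@98
  #5: 7@96
ASKS (lowest first):
  #2: 10@105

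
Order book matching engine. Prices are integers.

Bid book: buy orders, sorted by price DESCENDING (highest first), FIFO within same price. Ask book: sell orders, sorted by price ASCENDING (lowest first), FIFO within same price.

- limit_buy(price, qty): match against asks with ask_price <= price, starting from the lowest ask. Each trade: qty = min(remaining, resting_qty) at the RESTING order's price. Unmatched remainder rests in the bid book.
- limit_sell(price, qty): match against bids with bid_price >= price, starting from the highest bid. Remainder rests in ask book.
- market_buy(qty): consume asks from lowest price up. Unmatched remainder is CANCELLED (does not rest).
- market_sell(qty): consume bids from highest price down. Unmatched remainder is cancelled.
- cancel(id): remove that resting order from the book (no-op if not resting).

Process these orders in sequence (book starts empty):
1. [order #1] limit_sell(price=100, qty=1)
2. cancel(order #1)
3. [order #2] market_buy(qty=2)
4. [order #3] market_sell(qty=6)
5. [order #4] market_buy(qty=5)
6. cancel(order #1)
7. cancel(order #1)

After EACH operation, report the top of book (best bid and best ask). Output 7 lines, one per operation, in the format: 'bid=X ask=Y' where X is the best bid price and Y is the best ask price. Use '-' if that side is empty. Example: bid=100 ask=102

Answer: bid=- ask=100
bid=- ask=-
bid=- ask=-
bid=- ask=-
bid=- ask=-
bid=- ask=-
bid=- ask=-

Derivation:
After op 1 [order #1] limit_sell(price=100, qty=1): fills=none; bids=[-] asks=[#1:1@100]
After op 2 cancel(order #1): fills=none; bids=[-] asks=[-]
After op 3 [order #2] market_buy(qty=2): fills=none; bids=[-] asks=[-]
After op 4 [order #3] market_sell(qty=6): fills=none; bids=[-] asks=[-]
After op 5 [order #4] market_buy(qty=5): fills=none; bids=[-] asks=[-]
After op 6 cancel(order #1): fills=none; bids=[-] asks=[-]
After op 7 cancel(order #1): fills=none; bids=[-] asks=[-]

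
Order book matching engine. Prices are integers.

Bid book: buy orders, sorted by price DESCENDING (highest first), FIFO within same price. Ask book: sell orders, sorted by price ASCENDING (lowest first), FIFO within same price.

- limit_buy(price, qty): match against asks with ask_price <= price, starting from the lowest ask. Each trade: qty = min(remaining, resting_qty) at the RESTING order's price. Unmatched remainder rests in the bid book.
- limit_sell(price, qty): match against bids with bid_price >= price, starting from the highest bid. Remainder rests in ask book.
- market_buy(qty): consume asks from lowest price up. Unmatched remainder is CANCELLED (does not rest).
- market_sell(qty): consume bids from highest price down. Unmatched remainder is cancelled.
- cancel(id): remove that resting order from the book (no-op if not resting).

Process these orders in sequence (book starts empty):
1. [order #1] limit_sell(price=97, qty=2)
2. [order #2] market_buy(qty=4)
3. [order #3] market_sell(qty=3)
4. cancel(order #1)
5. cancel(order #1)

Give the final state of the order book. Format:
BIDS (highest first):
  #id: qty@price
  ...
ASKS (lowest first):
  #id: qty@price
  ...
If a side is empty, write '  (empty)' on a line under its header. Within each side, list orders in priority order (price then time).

After op 1 [order #1] limit_sell(price=97, qty=2): fills=none; bids=[-] asks=[#1:2@97]
After op 2 [order #2] market_buy(qty=4): fills=#2x#1:2@97; bids=[-] asks=[-]
After op 3 [order #3] market_sell(qty=3): fills=none; bids=[-] asks=[-]
After op 4 cancel(order #1): fills=none; bids=[-] asks=[-]
After op 5 cancel(order #1): fills=none; bids=[-] asks=[-]

Answer: BIDS (highest first):
  (empty)
ASKS (lowest first):
  (empty)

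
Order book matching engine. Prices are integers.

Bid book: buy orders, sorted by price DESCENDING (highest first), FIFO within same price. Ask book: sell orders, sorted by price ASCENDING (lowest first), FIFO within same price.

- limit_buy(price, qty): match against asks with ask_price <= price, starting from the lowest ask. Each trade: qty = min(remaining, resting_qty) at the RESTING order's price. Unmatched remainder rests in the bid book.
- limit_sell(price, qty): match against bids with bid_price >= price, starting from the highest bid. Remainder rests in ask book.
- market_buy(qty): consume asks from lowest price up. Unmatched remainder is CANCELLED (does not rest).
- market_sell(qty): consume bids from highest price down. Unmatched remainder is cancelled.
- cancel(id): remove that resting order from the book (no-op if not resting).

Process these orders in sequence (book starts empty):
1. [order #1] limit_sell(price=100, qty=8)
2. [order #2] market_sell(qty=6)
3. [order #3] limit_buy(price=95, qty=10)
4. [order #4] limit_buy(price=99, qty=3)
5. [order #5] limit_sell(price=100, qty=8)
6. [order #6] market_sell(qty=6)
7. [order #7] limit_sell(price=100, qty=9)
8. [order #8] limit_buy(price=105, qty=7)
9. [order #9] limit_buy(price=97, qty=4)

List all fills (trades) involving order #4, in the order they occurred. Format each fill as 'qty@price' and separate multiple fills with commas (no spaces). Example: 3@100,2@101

After op 1 [order #1] limit_sell(price=100, qty=8): fills=none; bids=[-] asks=[#1:8@100]
After op 2 [order #2] market_sell(qty=6): fills=none; bids=[-] asks=[#1:8@100]
After op 3 [order #3] limit_buy(price=95, qty=10): fills=none; bids=[#3:10@95] asks=[#1:8@100]
After op 4 [order #4] limit_buy(price=99, qty=3): fills=none; bids=[#4:3@99 #3:10@95] asks=[#1:8@100]
After op 5 [order #5] limit_sell(price=100, qty=8): fills=none; bids=[#4:3@99 #3:10@95] asks=[#1:8@100 #5:8@100]
After op 6 [order #6] market_sell(qty=6): fills=#4x#6:3@99 #3x#6:3@95; bids=[#3:7@95] asks=[#1:8@100 #5:8@100]
After op 7 [order #7] limit_sell(price=100, qty=9): fills=none; bids=[#3:7@95] asks=[#1:8@100 #5:8@100 #7:9@100]
After op 8 [order #8] limit_buy(price=105, qty=7): fills=#8x#1:7@100; bids=[#3:7@95] asks=[#1:1@100 #5:8@100 #7:9@100]
After op 9 [order #9] limit_buy(price=97, qty=4): fills=none; bids=[#9:4@97 #3:7@95] asks=[#1:1@100 #5:8@100 #7:9@100]

Answer: 3@99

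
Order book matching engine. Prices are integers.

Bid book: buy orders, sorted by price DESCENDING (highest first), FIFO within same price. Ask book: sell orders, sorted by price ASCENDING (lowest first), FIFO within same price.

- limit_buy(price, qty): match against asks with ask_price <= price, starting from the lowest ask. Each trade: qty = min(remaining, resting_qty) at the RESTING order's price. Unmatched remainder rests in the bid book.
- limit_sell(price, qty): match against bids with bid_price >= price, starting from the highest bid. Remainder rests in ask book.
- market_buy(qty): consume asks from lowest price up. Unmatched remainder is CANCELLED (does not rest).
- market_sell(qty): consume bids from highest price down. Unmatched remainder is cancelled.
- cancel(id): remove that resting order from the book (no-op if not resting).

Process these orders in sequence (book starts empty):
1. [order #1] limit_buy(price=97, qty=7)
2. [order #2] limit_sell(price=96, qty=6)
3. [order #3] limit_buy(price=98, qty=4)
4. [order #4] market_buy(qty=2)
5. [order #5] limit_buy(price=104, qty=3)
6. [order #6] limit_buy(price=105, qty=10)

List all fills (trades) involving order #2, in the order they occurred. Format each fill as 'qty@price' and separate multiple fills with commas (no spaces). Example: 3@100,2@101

Answer: 6@97

Derivation:
After op 1 [order #1] limit_buy(price=97, qty=7): fills=none; bids=[#1:7@97] asks=[-]
After op 2 [order #2] limit_sell(price=96, qty=6): fills=#1x#2:6@97; bids=[#1:1@97] asks=[-]
After op 3 [order #3] limit_buy(price=98, qty=4): fills=none; bids=[#3:4@98 #1:1@97] asks=[-]
After op 4 [order #4] market_buy(qty=2): fills=none; bids=[#3:4@98 #1:1@97] asks=[-]
After op 5 [order #5] limit_buy(price=104, qty=3): fills=none; bids=[#5:3@104 #3:4@98 #1:1@97] asks=[-]
After op 6 [order #6] limit_buy(price=105, qty=10): fills=none; bids=[#6:10@105 #5:3@104 #3:4@98 #1:1@97] asks=[-]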